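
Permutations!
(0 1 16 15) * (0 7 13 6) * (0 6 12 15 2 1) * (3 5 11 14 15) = [0, 16, 1, 5, 4, 11, 6, 13, 8, 9, 10, 14, 3, 12, 15, 7, 2] = (1 16 2)(3 5 11 14 15 7 13 12)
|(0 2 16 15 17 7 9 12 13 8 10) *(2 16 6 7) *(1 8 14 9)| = |(0 16 15 17 2 6 7 1 8 10)(9 12 13 14)| = 20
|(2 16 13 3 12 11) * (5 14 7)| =|(2 16 13 3 12 11)(5 14 7)| =6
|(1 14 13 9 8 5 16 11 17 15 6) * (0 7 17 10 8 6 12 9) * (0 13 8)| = 14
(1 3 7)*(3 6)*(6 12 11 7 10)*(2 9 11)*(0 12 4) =[12, 4, 9, 10, 0, 5, 3, 1, 8, 11, 6, 7, 2] =(0 12 2 9 11 7 1 4)(3 10 6)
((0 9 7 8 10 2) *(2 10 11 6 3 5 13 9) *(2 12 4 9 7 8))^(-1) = (0 2 7 13 5 3 6 11 8 9 4 12) = [2, 1, 7, 6, 12, 3, 11, 13, 9, 4, 10, 8, 0, 5]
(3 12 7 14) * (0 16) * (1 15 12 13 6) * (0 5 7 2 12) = [16, 15, 12, 13, 4, 7, 1, 14, 8, 9, 10, 11, 2, 6, 3, 0, 5] = (0 16 5 7 14 3 13 6 1 15)(2 12)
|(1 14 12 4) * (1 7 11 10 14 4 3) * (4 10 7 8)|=10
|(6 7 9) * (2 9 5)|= 5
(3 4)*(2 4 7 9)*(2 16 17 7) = (2 4 3)(7 9 16 17) = [0, 1, 4, 2, 3, 5, 6, 9, 8, 16, 10, 11, 12, 13, 14, 15, 17, 7]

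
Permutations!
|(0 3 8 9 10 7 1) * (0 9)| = |(0 3 8)(1 9 10 7)| = 12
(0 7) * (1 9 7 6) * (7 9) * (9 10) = (0 6 1 7)(9 10) = [6, 7, 2, 3, 4, 5, 1, 0, 8, 10, 9]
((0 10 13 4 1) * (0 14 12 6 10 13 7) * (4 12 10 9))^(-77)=(0 6 1 7 12 4 10 13 9 14)=[6, 7, 2, 3, 10, 5, 1, 12, 8, 14, 13, 11, 4, 9, 0]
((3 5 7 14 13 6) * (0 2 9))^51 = (3 14)(5 13)(6 7) = [0, 1, 2, 14, 4, 13, 7, 6, 8, 9, 10, 11, 12, 5, 3]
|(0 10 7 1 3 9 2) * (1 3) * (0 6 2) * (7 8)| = 6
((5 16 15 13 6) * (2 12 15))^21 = (16) = [0, 1, 2, 3, 4, 5, 6, 7, 8, 9, 10, 11, 12, 13, 14, 15, 16]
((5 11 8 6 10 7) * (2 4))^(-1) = (2 4)(5 7 10 6 8 11) = [0, 1, 4, 3, 2, 7, 8, 10, 11, 9, 6, 5]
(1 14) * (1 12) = (1 14 12) = [0, 14, 2, 3, 4, 5, 6, 7, 8, 9, 10, 11, 1, 13, 12]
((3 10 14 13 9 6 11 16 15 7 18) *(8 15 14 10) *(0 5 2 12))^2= [2, 1, 0, 15, 4, 12, 16, 3, 7, 11, 10, 14, 5, 6, 9, 18, 13, 17, 8]= (0 2)(3 15 18 8 7)(5 12)(6 16 13)(9 11 14)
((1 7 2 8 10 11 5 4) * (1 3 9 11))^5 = (11) = [0, 1, 2, 3, 4, 5, 6, 7, 8, 9, 10, 11]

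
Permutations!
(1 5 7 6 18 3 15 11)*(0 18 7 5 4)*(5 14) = (0 18 3 15 11 1 4)(5 14)(6 7) = [18, 4, 2, 15, 0, 14, 7, 6, 8, 9, 10, 1, 12, 13, 5, 11, 16, 17, 3]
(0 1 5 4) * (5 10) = (0 1 10 5 4) = [1, 10, 2, 3, 0, 4, 6, 7, 8, 9, 5]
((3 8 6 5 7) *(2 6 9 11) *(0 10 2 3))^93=(0 6)(2 7)(3 8 9 11)(5 10)=[6, 1, 7, 8, 4, 10, 0, 2, 9, 11, 5, 3]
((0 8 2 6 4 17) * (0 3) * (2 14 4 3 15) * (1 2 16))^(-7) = [17, 0, 8, 4, 1, 5, 14, 7, 15, 9, 10, 11, 12, 13, 16, 6, 3, 2] = (0 17 2 8 15 6 14 16 3 4 1)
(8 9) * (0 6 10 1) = (0 6 10 1)(8 9) = [6, 0, 2, 3, 4, 5, 10, 7, 9, 8, 1]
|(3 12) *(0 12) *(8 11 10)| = |(0 12 3)(8 11 10)| = 3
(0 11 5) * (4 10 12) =(0 11 5)(4 10 12) =[11, 1, 2, 3, 10, 0, 6, 7, 8, 9, 12, 5, 4]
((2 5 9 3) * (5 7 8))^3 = (2 5)(3 8)(7 9) = [0, 1, 5, 8, 4, 2, 6, 9, 3, 7]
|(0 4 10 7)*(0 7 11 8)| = |(0 4 10 11 8)| = 5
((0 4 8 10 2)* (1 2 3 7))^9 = (0 4 8 10 3 7 1 2) = [4, 2, 0, 7, 8, 5, 6, 1, 10, 9, 3]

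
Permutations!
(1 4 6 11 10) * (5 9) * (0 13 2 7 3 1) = (0 13 2 7 3 1 4 6 11 10)(5 9) = [13, 4, 7, 1, 6, 9, 11, 3, 8, 5, 0, 10, 12, 2]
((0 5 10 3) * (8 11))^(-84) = (11) = [0, 1, 2, 3, 4, 5, 6, 7, 8, 9, 10, 11]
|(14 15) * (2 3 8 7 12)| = |(2 3 8 7 12)(14 15)| = 10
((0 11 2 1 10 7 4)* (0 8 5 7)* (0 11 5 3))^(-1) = (0 3 8 4 7 5)(1 2 11 10) = [3, 2, 11, 8, 7, 0, 6, 5, 4, 9, 1, 10]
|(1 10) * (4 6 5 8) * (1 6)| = |(1 10 6 5 8 4)| = 6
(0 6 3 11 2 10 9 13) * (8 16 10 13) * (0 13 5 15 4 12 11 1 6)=(1 6 3)(2 5 15 4 12 11)(8 16 10 9)=[0, 6, 5, 1, 12, 15, 3, 7, 16, 8, 9, 2, 11, 13, 14, 4, 10]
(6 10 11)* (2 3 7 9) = [0, 1, 3, 7, 4, 5, 10, 9, 8, 2, 11, 6] = (2 3 7 9)(6 10 11)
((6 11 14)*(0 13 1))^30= [0, 1, 2, 3, 4, 5, 6, 7, 8, 9, 10, 11, 12, 13, 14]= (14)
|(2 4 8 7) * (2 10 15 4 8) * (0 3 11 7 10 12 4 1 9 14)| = |(0 3 11 7 12 4 2 8 10 15 1 9 14)| = 13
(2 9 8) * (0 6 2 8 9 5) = [6, 1, 5, 3, 4, 0, 2, 7, 8, 9] = (9)(0 6 2 5)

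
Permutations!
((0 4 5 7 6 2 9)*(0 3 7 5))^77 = (0 4)(2 3 6 9 7) = [4, 1, 3, 6, 0, 5, 9, 2, 8, 7]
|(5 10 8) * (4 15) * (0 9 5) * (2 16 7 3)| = 20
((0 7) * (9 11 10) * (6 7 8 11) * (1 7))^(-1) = [7, 6, 2, 3, 4, 5, 9, 1, 0, 10, 11, 8] = (0 7 1 6 9 10 11 8)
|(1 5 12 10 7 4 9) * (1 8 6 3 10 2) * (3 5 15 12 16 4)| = |(1 15 12 2)(3 10 7)(4 9 8 6 5 16)| = 12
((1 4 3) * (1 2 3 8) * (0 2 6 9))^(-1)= [9, 8, 0, 2, 1, 5, 3, 7, 4, 6]= (0 9 6 3 2)(1 8 4)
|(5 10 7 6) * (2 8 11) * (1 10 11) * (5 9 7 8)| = |(1 10 8)(2 5 11)(6 9 7)| = 3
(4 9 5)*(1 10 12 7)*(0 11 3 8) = (0 11 3 8)(1 10 12 7)(4 9 5) = [11, 10, 2, 8, 9, 4, 6, 1, 0, 5, 12, 3, 7]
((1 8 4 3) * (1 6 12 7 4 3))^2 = [0, 3, 2, 12, 8, 5, 7, 1, 6, 9, 10, 11, 4] = (1 3 12 4 8 6 7)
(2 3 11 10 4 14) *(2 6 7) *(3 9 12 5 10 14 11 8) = (2 9 12 5 10 4 11 14 6 7)(3 8) = [0, 1, 9, 8, 11, 10, 7, 2, 3, 12, 4, 14, 5, 13, 6]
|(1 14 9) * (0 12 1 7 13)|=7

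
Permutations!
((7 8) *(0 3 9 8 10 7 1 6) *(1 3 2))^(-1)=(0 6 1 2)(3 8 9)(7 10)=[6, 2, 0, 8, 4, 5, 1, 10, 9, 3, 7]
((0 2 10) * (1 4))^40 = [2, 1, 10, 3, 4, 5, 6, 7, 8, 9, 0] = (0 2 10)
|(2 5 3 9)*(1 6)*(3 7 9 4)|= |(1 6)(2 5 7 9)(3 4)|= 4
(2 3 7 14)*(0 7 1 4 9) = (0 7 14 2 3 1 4 9) = [7, 4, 3, 1, 9, 5, 6, 14, 8, 0, 10, 11, 12, 13, 2]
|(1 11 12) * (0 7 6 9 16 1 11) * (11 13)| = 6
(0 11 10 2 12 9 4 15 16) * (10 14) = (0 11 14 10 2 12 9 4 15 16) = [11, 1, 12, 3, 15, 5, 6, 7, 8, 4, 2, 14, 9, 13, 10, 16, 0]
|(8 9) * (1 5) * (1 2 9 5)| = |(2 9 8 5)| = 4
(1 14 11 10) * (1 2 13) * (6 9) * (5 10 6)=(1 14 11 6 9 5 10 2 13)=[0, 14, 13, 3, 4, 10, 9, 7, 8, 5, 2, 6, 12, 1, 11]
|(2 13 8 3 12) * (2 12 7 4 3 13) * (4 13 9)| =|(3 7 13 8 9 4)| =6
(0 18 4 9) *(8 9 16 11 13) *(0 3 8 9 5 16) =[18, 1, 2, 8, 0, 16, 6, 7, 5, 3, 10, 13, 12, 9, 14, 15, 11, 17, 4] =(0 18 4)(3 8 5 16 11 13 9)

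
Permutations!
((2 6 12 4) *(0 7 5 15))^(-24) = (15) = [0, 1, 2, 3, 4, 5, 6, 7, 8, 9, 10, 11, 12, 13, 14, 15]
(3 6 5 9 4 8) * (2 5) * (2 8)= [0, 1, 5, 6, 2, 9, 8, 7, 3, 4]= (2 5 9 4)(3 6 8)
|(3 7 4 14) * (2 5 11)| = |(2 5 11)(3 7 4 14)| = 12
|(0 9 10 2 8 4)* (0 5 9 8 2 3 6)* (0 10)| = 15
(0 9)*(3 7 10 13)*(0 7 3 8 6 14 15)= [9, 1, 2, 3, 4, 5, 14, 10, 6, 7, 13, 11, 12, 8, 15, 0]= (0 9 7 10 13 8 6 14 15)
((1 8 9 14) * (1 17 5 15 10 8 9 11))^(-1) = (1 11 8 10 15 5 17 14 9) = [0, 11, 2, 3, 4, 17, 6, 7, 10, 1, 15, 8, 12, 13, 9, 5, 16, 14]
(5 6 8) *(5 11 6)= (6 8 11)= [0, 1, 2, 3, 4, 5, 8, 7, 11, 9, 10, 6]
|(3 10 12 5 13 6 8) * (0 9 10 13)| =|(0 9 10 12 5)(3 13 6 8)| =20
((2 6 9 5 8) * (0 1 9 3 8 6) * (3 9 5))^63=(0 2 8 3 9 6 5 1)=[2, 0, 8, 9, 4, 1, 5, 7, 3, 6]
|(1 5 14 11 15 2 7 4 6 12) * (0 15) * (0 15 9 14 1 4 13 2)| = |(0 9 14 11 15)(1 5)(2 7 13)(4 6 12)| = 30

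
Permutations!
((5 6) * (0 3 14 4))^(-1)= (0 4 14 3)(5 6)= [4, 1, 2, 0, 14, 6, 5, 7, 8, 9, 10, 11, 12, 13, 3]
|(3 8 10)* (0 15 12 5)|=|(0 15 12 5)(3 8 10)|=12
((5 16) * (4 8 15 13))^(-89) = (4 13 15 8)(5 16) = [0, 1, 2, 3, 13, 16, 6, 7, 4, 9, 10, 11, 12, 15, 14, 8, 5]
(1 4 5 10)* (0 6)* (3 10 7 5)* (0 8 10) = [6, 4, 2, 0, 3, 7, 8, 5, 10, 9, 1] = (0 6 8 10 1 4 3)(5 7)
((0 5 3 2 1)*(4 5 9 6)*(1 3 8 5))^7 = [6, 9, 3, 2, 0, 8, 1, 7, 5, 4] = (0 6 1 9 4)(2 3)(5 8)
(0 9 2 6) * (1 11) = (0 9 2 6)(1 11) = [9, 11, 6, 3, 4, 5, 0, 7, 8, 2, 10, 1]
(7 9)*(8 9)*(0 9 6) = (0 9 7 8 6) = [9, 1, 2, 3, 4, 5, 0, 8, 6, 7]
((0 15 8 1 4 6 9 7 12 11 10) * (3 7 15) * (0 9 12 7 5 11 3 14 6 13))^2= [6, 13, 2, 11, 0, 10, 3, 7, 4, 8, 15, 9, 5, 14, 12, 1]= (0 6 3 11 9 8 4)(1 13 14 12 5 10 15)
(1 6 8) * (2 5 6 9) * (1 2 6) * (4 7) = (1 9 6 8 2 5)(4 7) = [0, 9, 5, 3, 7, 1, 8, 4, 2, 6]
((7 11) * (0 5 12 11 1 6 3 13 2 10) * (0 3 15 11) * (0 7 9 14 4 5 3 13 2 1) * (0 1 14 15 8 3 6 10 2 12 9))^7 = (0 10 11 1 15 7 9 12 5 3 4 8 14 6 13) = [10, 15, 2, 4, 8, 3, 13, 9, 14, 12, 11, 1, 5, 0, 6, 7]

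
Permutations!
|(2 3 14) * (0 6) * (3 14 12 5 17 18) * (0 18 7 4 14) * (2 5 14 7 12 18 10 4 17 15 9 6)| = |(0 2)(3 18)(4 7 17 12 14 5 15 9 6 10)| = 10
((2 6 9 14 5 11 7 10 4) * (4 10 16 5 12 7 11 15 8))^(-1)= [0, 1, 4, 3, 8, 16, 2, 12, 15, 6, 10, 11, 14, 13, 9, 5, 7]= (2 4 8 15 5 16 7 12 14 9 6)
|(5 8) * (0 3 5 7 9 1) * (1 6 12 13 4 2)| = 12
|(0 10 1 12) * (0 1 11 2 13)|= 10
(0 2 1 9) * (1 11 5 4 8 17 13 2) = (0 1 9)(2 11 5 4 8 17 13) = [1, 9, 11, 3, 8, 4, 6, 7, 17, 0, 10, 5, 12, 2, 14, 15, 16, 13]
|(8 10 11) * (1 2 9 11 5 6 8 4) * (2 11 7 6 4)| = 10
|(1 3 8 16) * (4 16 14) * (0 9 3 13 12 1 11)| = |(0 9 3 8 14 4 16 11)(1 13 12)| = 24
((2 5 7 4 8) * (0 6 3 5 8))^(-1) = (0 4 7 5 3 6)(2 8) = [4, 1, 8, 6, 7, 3, 0, 5, 2]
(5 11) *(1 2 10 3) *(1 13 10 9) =(1 2 9)(3 13 10)(5 11) =[0, 2, 9, 13, 4, 11, 6, 7, 8, 1, 3, 5, 12, 10]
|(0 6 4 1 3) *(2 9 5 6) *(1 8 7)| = 10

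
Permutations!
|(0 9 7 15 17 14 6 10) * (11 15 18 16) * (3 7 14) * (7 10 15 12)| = |(0 9 14 6 15 17 3 10)(7 18 16 11 12)| = 40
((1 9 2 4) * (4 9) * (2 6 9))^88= (9)= [0, 1, 2, 3, 4, 5, 6, 7, 8, 9]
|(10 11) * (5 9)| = |(5 9)(10 11)| = 2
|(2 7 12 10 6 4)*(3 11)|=6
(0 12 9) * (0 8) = (0 12 9 8) = [12, 1, 2, 3, 4, 5, 6, 7, 0, 8, 10, 11, 9]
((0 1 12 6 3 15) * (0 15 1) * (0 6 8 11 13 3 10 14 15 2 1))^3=[14, 11, 8, 10, 4, 5, 15, 7, 3, 9, 2, 0, 13, 6, 1, 12]=(0 14 1 11)(2 8 3 10)(6 15 12 13)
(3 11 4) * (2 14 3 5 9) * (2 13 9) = (2 14 3 11 4 5)(9 13) = [0, 1, 14, 11, 5, 2, 6, 7, 8, 13, 10, 4, 12, 9, 3]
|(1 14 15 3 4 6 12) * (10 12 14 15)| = 8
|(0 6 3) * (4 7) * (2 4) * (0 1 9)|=|(0 6 3 1 9)(2 4 7)|=15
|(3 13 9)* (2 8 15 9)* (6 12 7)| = 6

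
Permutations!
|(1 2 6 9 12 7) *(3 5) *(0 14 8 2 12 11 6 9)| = |(0 14 8 2 9 11 6)(1 12 7)(3 5)| = 42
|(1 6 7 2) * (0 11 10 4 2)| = 8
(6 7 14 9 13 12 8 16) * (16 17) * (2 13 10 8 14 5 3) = [0, 1, 13, 2, 4, 3, 7, 5, 17, 10, 8, 11, 14, 12, 9, 15, 6, 16] = (2 13 12 14 9 10 8 17 16 6 7 5 3)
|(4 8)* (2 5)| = |(2 5)(4 8)| = 2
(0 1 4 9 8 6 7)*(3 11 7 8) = (0 1 4 9 3 11 7)(6 8) = [1, 4, 2, 11, 9, 5, 8, 0, 6, 3, 10, 7]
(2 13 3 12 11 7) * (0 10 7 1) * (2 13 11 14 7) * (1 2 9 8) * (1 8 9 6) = [10, 0, 11, 12, 4, 5, 1, 13, 8, 9, 6, 2, 14, 3, 7] = (0 10 6 1)(2 11)(3 12 14 7 13)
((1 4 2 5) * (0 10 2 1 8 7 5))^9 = (10)(1 4) = [0, 4, 2, 3, 1, 5, 6, 7, 8, 9, 10]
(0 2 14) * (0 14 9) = (14)(0 2 9) = [2, 1, 9, 3, 4, 5, 6, 7, 8, 0, 10, 11, 12, 13, 14]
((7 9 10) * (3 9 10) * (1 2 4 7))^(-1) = (1 10 7 4 2)(3 9) = [0, 10, 1, 9, 2, 5, 6, 4, 8, 3, 7]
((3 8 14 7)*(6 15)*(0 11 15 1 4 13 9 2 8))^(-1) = [3, 6, 9, 7, 1, 5, 15, 14, 2, 13, 10, 0, 12, 4, 8, 11] = (0 3 7 14 8 2 9 13 4 1 6 15 11)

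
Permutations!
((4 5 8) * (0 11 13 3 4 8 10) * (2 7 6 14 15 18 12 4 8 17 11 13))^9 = (0 14 3 18 17 4 2 10 6 13 15 8 12 11 5 7) = [14, 1, 10, 18, 2, 7, 13, 0, 12, 9, 6, 5, 11, 15, 3, 8, 16, 4, 17]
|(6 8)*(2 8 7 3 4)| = 6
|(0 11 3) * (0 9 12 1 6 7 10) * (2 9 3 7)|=|(0 11 7 10)(1 6 2 9 12)|=20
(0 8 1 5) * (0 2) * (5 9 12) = (0 8 1 9 12 5 2) = [8, 9, 0, 3, 4, 2, 6, 7, 1, 12, 10, 11, 5]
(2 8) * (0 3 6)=(0 3 6)(2 8)=[3, 1, 8, 6, 4, 5, 0, 7, 2]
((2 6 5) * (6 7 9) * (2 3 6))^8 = (2 9 7)(3 5 6) = [0, 1, 9, 5, 4, 6, 3, 2, 8, 7]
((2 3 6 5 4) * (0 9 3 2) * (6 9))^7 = (0 4 5 6)(3 9) = [4, 1, 2, 9, 5, 6, 0, 7, 8, 3]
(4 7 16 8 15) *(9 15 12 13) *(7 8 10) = (4 8 12 13 9 15)(7 16 10) = [0, 1, 2, 3, 8, 5, 6, 16, 12, 15, 7, 11, 13, 9, 14, 4, 10]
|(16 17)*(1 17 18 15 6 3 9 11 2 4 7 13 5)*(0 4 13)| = 12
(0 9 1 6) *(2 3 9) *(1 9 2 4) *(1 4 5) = (9)(0 5 1 6)(2 3) = [5, 6, 3, 2, 4, 1, 0, 7, 8, 9]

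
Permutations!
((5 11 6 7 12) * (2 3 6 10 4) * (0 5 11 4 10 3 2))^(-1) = (0 4 5)(3 11 12 7 6) = [4, 1, 2, 11, 5, 0, 3, 6, 8, 9, 10, 12, 7]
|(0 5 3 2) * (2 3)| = |(0 5 2)| = 3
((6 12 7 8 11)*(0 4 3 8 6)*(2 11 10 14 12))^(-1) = (0 11 2 6 7 12 14 10 8 3 4) = [11, 1, 6, 4, 0, 5, 7, 12, 3, 9, 8, 2, 14, 13, 10]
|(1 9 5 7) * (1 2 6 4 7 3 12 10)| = |(1 9 5 3 12 10)(2 6 4 7)| = 12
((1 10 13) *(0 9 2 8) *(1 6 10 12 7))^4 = (1 12 7)(6 10 13) = [0, 12, 2, 3, 4, 5, 10, 1, 8, 9, 13, 11, 7, 6]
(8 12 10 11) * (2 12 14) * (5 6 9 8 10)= (2 12 5 6 9 8 14)(10 11)= [0, 1, 12, 3, 4, 6, 9, 7, 14, 8, 11, 10, 5, 13, 2]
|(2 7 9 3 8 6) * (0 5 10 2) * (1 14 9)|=|(0 5 10 2 7 1 14 9 3 8 6)|=11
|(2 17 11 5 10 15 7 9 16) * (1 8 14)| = 9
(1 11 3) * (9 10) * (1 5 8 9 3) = [0, 11, 2, 5, 4, 8, 6, 7, 9, 10, 3, 1] = (1 11)(3 5 8 9 10)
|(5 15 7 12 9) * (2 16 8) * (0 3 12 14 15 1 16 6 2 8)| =|(0 3 12 9 5 1 16)(2 6)(7 14 15)| =42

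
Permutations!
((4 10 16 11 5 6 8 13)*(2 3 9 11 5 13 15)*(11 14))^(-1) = [0, 1, 15, 2, 13, 16, 5, 7, 6, 3, 4, 14, 12, 11, 9, 8, 10] = (2 15 8 6 5 16 10 4 13 11 14 9 3)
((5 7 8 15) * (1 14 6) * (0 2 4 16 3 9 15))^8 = (0 7 15 3 4)(1 6 14)(2 8 5 9 16) = [7, 6, 8, 4, 0, 9, 14, 15, 5, 16, 10, 11, 12, 13, 1, 3, 2]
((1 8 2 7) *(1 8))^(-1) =(2 8 7) =[0, 1, 8, 3, 4, 5, 6, 2, 7]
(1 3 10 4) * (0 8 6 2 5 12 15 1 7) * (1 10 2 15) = (0 8 6 15 10 4 7)(1 3 2 5 12) = [8, 3, 5, 2, 7, 12, 15, 0, 6, 9, 4, 11, 1, 13, 14, 10]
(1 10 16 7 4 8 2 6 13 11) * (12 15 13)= [0, 10, 6, 3, 8, 5, 12, 4, 2, 9, 16, 1, 15, 11, 14, 13, 7]= (1 10 16 7 4 8 2 6 12 15 13 11)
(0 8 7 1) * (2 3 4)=(0 8 7 1)(2 3 4)=[8, 0, 3, 4, 2, 5, 6, 1, 7]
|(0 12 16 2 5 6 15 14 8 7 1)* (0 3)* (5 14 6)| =18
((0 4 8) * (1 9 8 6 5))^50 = (0 4 6 5 1 9 8) = [4, 9, 2, 3, 6, 1, 5, 7, 0, 8]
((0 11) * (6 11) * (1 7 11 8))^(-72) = (11) = [0, 1, 2, 3, 4, 5, 6, 7, 8, 9, 10, 11]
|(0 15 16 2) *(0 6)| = |(0 15 16 2 6)| = 5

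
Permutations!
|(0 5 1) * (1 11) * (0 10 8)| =6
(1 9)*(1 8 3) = (1 9 8 3) = [0, 9, 2, 1, 4, 5, 6, 7, 3, 8]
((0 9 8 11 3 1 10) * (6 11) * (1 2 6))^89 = [10, 8, 6, 2, 4, 5, 11, 7, 9, 0, 1, 3] = (0 10 1 8 9)(2 6 11 3)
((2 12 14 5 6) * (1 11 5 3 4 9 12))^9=(1 2 6 5 11)(3 14 12 9 4)=[0, 2, 6, 14, 3, 11, 5, 7, 8, 4, 10, 1, 9, 13, 12]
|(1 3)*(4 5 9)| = |(1 3)(4 5 9)| = 6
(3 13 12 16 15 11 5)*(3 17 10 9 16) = [0, 1, 2, 13, 4, 17, 6, 7, 8, 16, 9, 5, 3, 12, 14, 11, 15, 10] = (3 13 12)(5 17 10 9 16 15 11)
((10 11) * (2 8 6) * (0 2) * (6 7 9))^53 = (0 6 9 7 8 2)(10 11) = [6, 1, 0, 3, 4, 5, 9, 8, 2, 7, 11, 10]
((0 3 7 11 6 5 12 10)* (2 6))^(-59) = (0 2 10 11 12 7 5 3 6) = [2, 1, 10, 6, 4, 3, 0, 5, 8, 9, 11, 12, 7]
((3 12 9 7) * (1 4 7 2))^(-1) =(1 2 9 12 3 7 4) =[0, 2, 9, 7, 1, 5, 6, 4, 8, 12, 10, 11, 3]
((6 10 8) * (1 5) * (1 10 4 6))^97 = (1 5 10 8)(4 6) = [0, 5, 2, 3, 6, 10, 4, 7, 1, 9, 8]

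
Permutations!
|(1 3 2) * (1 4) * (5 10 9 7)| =|(1 3 2 4)(5 10 9 7)| =4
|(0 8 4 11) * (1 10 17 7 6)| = 20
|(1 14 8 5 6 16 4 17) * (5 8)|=|(1 14 5 6 16 4 17)|=7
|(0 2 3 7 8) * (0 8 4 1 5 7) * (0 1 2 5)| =|(8)(0 5 7 4 2 3 1)| =7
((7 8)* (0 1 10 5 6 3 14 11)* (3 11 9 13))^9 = (0 5)(1 6)(3 14 9 13)(7 8)(10 11) = [5, 6, 2, 14, 4, 0, 1, 8, 7, 13, 11, 10, 12, 3, 9]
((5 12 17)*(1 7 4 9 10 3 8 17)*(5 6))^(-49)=(1 8 7 17 4 6 9 5 10 12 3)=[0, 8, 2, 1, 6, 10, 9, 17, 7, 5, 12, 11, 3, 13, 14, 15, 16, 4]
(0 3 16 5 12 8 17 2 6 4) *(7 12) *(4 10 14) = (0 3 16 5 7 12 8 17 2 6 10 14 4) = [3, 1, 6, 16, 0, 7, 10, 12, 17, 9, 14, 11, 8, 13, 4, 15, 5, 2]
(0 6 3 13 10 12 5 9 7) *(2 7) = (0 6 3 13 10 12 5 9 2 7) = [6, 1, 7, 13, 4, 9, 3, 0, 8, 2, 12, 11, 5, 10]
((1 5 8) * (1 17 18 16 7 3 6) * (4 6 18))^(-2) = [0, 4, 2, 16, 8, 6, 17, 18, 1, 9, 10, 11, 12, 13, 14, 15, 3, 5, 7] = (1 4 8)(3 16)(5 6 17)(7 18)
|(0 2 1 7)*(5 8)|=|(0 2 1 7)(5 8)|=4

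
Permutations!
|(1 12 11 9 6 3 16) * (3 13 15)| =|(1 12 11 9 6 13 15 3 16)| =9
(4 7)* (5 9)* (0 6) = (0 6)(4 7)(5 9) = [6, 1, 2, 3, 7, 9, 0, 4, 8, 5]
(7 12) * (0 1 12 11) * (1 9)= (0 9 1 12 7 11)= [9, 12, 2, 3, 4, 5, 6, 11, 8, 1, 10, 0, 7]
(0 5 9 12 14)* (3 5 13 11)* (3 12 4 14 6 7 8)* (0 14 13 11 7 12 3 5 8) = [11, 1, 2, 8, 13, 9, 12, 0, 5, 4, 10, 3, 6, 7, 14] = (14)(0 11 3 8 5 9 4 13 7)(6 12)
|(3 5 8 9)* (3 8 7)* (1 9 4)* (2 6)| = |(1 9 8 4)(2 6)(3 5 7)| = 12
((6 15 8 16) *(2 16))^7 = (2 6 8 16 15) = [0, 1, 6, 3, 4, 5, 8, 7, 16, 9, 10, 11, 12, 13, 14, 2, 15]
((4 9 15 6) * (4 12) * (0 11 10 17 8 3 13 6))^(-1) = (0 15 9 4 12 6 13 3 8 17 10 11) = [15, 1, 2, 8, 12, 5, 13, 7, 17, 4, 11, 0, 6, 3, 14, 9, 16, 10]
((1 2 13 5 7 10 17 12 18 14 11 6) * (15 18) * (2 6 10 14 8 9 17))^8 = (2 13 5 7 14 11 10)(8 17 15)(9 12 18) = [0, 1, 13, 3, 4, 7, 6, 14, 17, 12, 2, 10, 18, 5, 11, 8, 16, 15, 9]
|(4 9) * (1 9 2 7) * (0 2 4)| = 5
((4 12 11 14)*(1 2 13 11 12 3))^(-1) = (1 3 4 14 11 13 2) = [0, 3, 1, 4, 14, 5, 6, 7, 8, 9, 10, 13, 12, 2, 11]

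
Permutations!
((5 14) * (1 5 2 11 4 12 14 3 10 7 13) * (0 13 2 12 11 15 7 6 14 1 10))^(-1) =(0 3 5 1 12 14 6 10 13)(2 7 15)(4 11) =[3, 12, 7, 5, 11, 1, 10, 15, 8, 9, 13, 4, 14, 0, 6, 2]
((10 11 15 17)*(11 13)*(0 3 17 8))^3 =(0 10 15 3 13 8 17 11) =[10, 1, 2, 13, 4, 5, 6, 7, 17, 9, 15, 0, 12, 8, 14, 3, 16, 11]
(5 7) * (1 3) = (1 3)(5 7) = [0, 3, 2, 1, 4, 7, 6, 5]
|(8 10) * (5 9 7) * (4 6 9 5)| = |(4 6 9 7)(8 10)| = 4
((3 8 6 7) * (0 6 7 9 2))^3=[2, 1, 9, 3, 4, 5, 0, 7, 8, 6]=(0 2 9 6)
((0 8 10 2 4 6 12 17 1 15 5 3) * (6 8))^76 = (0 1)(3 17)(5 12)(6 15) = [1, 0, 2, 17, 4, 12, 15, 7, 8, 9, 10, 11, 5, 13, 14, 6, 16, 3]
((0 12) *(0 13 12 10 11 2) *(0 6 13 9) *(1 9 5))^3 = (0 2 12 9 11 13 1 10 6 5) = [2, 10, 12, 3, 4, 0, 5, 7, 8, 11, 6, 13, 9, 1]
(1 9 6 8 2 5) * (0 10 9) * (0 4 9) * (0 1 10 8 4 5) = (0 8 2)(1 5 10)(4 9 6) = [8, 5, 0, 3, 9, 10, 4, 7, 2, 6, 1]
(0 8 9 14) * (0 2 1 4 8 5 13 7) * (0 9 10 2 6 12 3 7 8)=(0 5 13 8 10 2 1 4)(3 7 9 14 6 12)=[5, 4, 1, 7, 0, 13, 12, 9, 10, 14, 2, 11, 3, 8, 6]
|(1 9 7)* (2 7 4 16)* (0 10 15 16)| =9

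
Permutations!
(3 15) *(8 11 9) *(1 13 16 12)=[0, 13, 2, 15, 4, 5, 6, 7, 11, 8, 10, 9, 1, 16, 14, 3, 12]=(1 13 16 12)(3 15)(8 11 9)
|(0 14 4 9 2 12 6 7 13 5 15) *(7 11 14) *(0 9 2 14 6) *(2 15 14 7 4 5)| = |(0 4 15 9 7 13 2 12)(5 14)(6 11)| = 8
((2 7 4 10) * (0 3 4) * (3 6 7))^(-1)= (0 7 6)(2 10 4 3)= [7, 1, 10, 2, 3, 5, 0, 6, 8, 9, 4]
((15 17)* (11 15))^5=(11 17 15)=[0, 1, 2, 3, 4, 5, 6, 7, 8, 9, 10, 17, 12, 13, 14, 11, 16, 15]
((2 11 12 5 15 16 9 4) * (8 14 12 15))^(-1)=(2 4 9 16 15 11)(5 12 14 8)=[0, 1, 4, 3, 9, 12, 6, 7, 5, 16, 10, 2, 14, 13, 8, 11, 15]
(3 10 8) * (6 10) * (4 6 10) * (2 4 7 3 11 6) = (2 4)(3 10 8 11 6 7) = [0, 1, 4, 10, 2, 5, 7, 3, 11, 9, 8, 6]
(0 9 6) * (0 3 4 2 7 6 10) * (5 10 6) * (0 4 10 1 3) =(0 9 6)(1 3 10 4 2 7 5) =[9, 3, 7, 10, 2, 1, 0, 5, 8, 6, 4]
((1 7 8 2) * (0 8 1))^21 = (8)(1 7) = [0, 7, 2, 3, 4, 5, 6, 1, 8]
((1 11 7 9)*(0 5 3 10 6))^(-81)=(0 6 10 3 5)(1 9 7 11)=[6, 9, 2, 5, 4, 0, 10, 11, 8, 7, 3, 1]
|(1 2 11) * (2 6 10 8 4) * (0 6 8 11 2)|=|(0 6 10 11 1 8 4)|=7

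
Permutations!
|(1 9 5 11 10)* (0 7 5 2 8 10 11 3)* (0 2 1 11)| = 8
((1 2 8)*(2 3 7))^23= (1 2 3 8 7)= [0, 2, 3, 8, 4, 5, 6, 1, 7]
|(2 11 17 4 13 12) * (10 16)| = |(2 11 17 4 13 12)(10 16)| = 6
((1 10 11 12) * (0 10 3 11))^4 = (12) = [0, 1, 2, 3, 4, 5, 6, 7, 8, 9, 10, 11, 12]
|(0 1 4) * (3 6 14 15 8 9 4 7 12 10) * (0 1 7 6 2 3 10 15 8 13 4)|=22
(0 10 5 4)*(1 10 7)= [7, 10, 2, 3, 0, 4, 6, 1, 8, 9, 5]= (0 7 1 10 5 4)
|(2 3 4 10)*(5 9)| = 4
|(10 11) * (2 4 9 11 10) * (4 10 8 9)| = 5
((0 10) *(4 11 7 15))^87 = (0 10)(4 15 7 11) = [10, 1, 2, 3, 15, 5, 6, 11, 8, 9, 0, 4, 12, 13, 14, 7]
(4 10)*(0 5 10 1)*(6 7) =(0 5 10 4 1)(6 7) =[5, 0, 2, 3, 1, 10, 7, 6, 8, 9, 4]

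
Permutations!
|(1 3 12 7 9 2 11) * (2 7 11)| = |(1 3 12 11)(7 9)| = 4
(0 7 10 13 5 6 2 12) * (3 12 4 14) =(0 7 10 13 5 6 2 4 14 3 12) =[7, 1, 4, 12, 14, 6, 2, 10, 8, 9, 13, 11, 0, 5, 3]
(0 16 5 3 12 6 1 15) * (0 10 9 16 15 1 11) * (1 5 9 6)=[15, 5, 2, 12, 4, 3, 11, 7, 8, 16, 6, 0, 1, 13, 14, 10, 9]=(0 15 10 6 11)(1 5 3 12)(9 16)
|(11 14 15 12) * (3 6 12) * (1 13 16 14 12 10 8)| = |(1 13 16 14 15 3 6 10 8)(11 12)| = 18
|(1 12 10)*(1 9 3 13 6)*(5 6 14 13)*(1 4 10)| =|(1 12)(3 5 6 4 10 9)(13 14)| =6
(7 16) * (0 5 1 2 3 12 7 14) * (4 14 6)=(0 5 1 2 3 12 7 16 6 4 14)=[5, 2, 3, 12, 14, 1, 4, 16, 8, 9, 10, 11, 7, 13, 0, 15, 6]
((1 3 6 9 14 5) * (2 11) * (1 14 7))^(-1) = [0, 7, 11, 1, 4, 14, 3, 9, 8, 6, 10, 2, 12, 13, 5] = (1 7 9 6 3)(2 11)(5 14)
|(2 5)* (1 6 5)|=|(1 6 5 2)|=4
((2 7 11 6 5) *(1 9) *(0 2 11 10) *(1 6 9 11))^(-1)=(0 10 7 2)(1 5 6 9 11)=[10, 5, 0, 3, 4, 6, 9, 2, 8, 11, 7, 1]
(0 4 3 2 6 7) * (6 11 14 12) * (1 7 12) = (0 4 3 2 11 14 1 7)(6 12) = [4, 7, 11, 2, 3, 5, 12, 0, 8, 9, 10, 14, 6, 13, 1]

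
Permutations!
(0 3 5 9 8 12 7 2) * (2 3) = (0 2)(3 5 9 8 12 7) = [2, 1, 0, 5, 4, 9, 6, 3, 12, 8, 10, 11, 7]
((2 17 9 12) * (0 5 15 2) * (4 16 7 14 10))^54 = (0 9 2 5 12 17 15)(4 10 14 7 16) = [9, 1, 5, 3, 10, 12, 6, 16, 8, 2, 14, 11, 17, 13, 7, 0, 4, 15]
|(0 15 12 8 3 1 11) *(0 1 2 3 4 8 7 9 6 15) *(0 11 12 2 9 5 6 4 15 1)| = 30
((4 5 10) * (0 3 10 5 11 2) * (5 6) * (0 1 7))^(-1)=[7, 2, 11, 0, 10, 6, 5, 1, 8, 9, 3, 4]=(0 7 1 2 11 4 10 3)(5 6)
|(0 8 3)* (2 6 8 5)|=6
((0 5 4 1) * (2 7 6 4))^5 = [4, 6, 0, 3, 7, 1, 2, 5] = (0 4 7 5 1 6 2)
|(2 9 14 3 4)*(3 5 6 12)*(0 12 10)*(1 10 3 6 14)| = |(0 12 6 3 4 2 9 1 10)(5 14)| = 18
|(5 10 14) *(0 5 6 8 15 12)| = |(0 5 10 14 6 8 15 12)| = 8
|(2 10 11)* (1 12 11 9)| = 6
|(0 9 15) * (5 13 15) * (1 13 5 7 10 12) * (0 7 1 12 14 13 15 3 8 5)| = |(0 9 1 15 7 10 14 13 3 8 5)| = 11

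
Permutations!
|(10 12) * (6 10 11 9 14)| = |(6 10 12 11 9 14)| = 6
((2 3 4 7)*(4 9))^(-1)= (2 7 4 9 3)= [0, 1, 7, 2, 9, 5, 6, 4, 8, 3]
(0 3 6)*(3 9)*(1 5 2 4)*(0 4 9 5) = (0 5 2 9 3 6 4 1) = [5, 0, 9, 6, 1, 2, 4, 7, 8, 3]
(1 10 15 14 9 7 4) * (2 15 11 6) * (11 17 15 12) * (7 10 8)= (1 8 7 4)(2 12 11 6)(9 10 17 15 14)= [0, 8, 12, 3, 1, 5, 2, 4, 7, 10, 17, 6, 11, 13, 9, 14, 16, 15]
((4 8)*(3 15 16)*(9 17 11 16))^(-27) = (3 17)(4 8)(9 16)(11 15) = [0, 1, 2, 17, 8, 5, 6, 7, 4, 16, 10, 15, 12, 13, 14, 11, 9, 3]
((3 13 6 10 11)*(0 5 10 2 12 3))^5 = [5, 1, 2, 3, 4, 10, 6, 7, 8, 9, 11, 0, 12, 13] = (13)(0 5 10 11)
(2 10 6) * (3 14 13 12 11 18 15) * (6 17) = (2 10 17 6)(3 14 13 12 11 18 15) = [0, 1, 10, 14, 4, 5, 2, 7, 8, 9, 17, 18, 11, 12, 13, 3, 16, 6, 15]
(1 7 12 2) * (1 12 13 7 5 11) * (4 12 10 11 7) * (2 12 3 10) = [0, 5, 2, 10, 3, 7, 6, 13, 8, 9, 11, 1, 12, 4] = (1 5 7 13 4 3 10 11)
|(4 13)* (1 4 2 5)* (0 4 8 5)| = |(0 4 13 2)(1 8 5)| = 12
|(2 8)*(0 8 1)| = |(0 8 2 1)| = 4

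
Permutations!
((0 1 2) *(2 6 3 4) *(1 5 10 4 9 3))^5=(10)(1 6)(3 9)=[0, 6, 2, 9, 4, 5, 1, 7, 8, 3, 10]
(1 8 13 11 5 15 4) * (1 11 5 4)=(1 8 13 5 15)(4 11)=[0, 8, 2, 3, 11, 15, 6, 7, 13, 9, 10, 4, 12, 5, 14, 1]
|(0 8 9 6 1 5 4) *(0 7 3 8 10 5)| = |(0 10 5 4 7 3 8 9 6 1)| = 10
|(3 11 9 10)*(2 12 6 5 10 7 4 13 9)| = 28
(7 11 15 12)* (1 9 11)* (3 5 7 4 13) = (1 9 11 15 12 4 13 3 5 7) = [0, 9, 2, 5, 13, 7, 6, 1, 8, 11, 10, 15, 4, 3, 14, 12]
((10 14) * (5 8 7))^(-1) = (5 7 8)(10 14) = [0, 1, 2, 3, 4, 7, 6, 8, 5, 9, 14, 11, 12, 13, 10]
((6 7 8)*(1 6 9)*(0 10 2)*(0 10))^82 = (10)(1 7 9 6 8) = [0, 7, 2, 3, 4, 5, 8, 9, 1, 6, 10]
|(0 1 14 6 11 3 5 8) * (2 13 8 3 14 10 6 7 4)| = |(0 1 10 6 11 14 7 4 2 13 8)(3 5)| = 22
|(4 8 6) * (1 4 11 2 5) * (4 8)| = |(1 8 6 11 2 5)| = 6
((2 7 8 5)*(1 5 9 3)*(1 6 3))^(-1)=[0, 9, 5, 6, 4, 1, 3, 2, 7, 8]=(1 9 8 7 2 5)(3 6)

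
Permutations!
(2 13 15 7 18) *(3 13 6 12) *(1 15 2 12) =(1 15 7 18 12 3 13 2 6) =[0, 15, 6, 13, 4, 5, 1, 18, 8, 9, 10, 11, 3, 2, 14, 7, 16, 17, 12]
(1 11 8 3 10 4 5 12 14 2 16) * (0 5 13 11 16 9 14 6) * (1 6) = (0 5 12 1 16 6)(2 9 14)(3 10 4 13 11 8) = [5, 16, 9, 10, 13, 12, 0, 7, 3, 14, 4, 8, 1, 11, 2, 15, 6]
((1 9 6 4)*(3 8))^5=[0, 9, 2, 8, 1, 5, 4, 7, 3, 6]=(1 9 6 4)(3 8)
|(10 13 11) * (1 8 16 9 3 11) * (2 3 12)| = 10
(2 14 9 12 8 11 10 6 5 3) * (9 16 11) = (2 14 16 11 10 6 5 3)(8 9 12) = [0, 1, 14, 2, 4, 3, 5, 7, 9, 12, 6, 10, 8, 13, 16, 15, 11]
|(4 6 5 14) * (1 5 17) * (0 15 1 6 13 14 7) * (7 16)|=6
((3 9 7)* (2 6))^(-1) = (2 6)(3 7 9) = [0, 1, 6, 7, 4, 5, 2, 9, 8, 3]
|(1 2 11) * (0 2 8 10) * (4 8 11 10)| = |(0 2 10)(1 11)(4 8)| = 6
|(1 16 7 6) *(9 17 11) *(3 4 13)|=12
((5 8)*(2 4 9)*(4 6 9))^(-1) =(2 9 6)(5 8) =[0, 1, 9, 3, 4, 8, 2, 7, 5, 6]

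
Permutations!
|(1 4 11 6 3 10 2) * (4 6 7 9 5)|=5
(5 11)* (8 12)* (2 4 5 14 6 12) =[0, 1, 4, 3, 5, 11, 12, 7, 2, 9, 10, 14, 8, 13, 6] =(2 4 5 11 14 6 12 8)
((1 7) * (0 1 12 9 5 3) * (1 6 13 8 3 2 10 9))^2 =(0 13 3 6 8)(1 12 7)(2 9)(5 10) =[13, 12, 9, 6, 4, 10, 8, 1, 0, 2, 5, 11, 7, 3]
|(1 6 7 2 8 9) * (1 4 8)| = |(1 6 7 2)(4 8 9)| = 12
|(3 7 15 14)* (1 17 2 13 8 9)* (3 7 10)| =6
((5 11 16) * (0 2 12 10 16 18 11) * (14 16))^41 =[5, 1, 0, 3, 4, 16, 6, 7, 8, 9, 12, 18, 2, 13, 10, 15, 14, 17, 11] =(0 5 16 14 10 12 2)(11 18)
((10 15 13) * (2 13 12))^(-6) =(2 12 15 10 13) =[0, 1, 12, 3, 4, 5, 6, 7, 8, 9, 13, 11, 15, 2, 14, 10]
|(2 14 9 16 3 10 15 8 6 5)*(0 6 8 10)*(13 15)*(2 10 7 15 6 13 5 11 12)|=|(0 13 6 11 12 2 14 9 16 3)(5 10)(7 15)|=10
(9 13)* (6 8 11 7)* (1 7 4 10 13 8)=(1 7 6)(4 10 13 9 8 11)=[0, 7, 2, 3, 10, 5, 1, 6, 11, 8, 13, 4, 12, 9]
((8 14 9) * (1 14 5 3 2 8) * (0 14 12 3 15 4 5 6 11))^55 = (0 3)(1 6)(2 14)(4 5 15)(8 9)(11 12) = [3, 6, 14, 0, 5, 15, 1, 7, 9, 8, 10, 12, 11, 13, 2, 4]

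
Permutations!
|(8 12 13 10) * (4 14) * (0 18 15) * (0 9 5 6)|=12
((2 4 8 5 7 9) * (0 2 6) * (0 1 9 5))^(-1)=(0 8 4 2)(1 6 9)(5 7)=[8, 6, 0, 3, 2, 7, 9, 5, 4, 1]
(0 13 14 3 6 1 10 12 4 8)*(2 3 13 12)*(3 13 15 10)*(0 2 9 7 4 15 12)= [0, 3, 13, 6, 8, 5, 1, 4, 2, 7, 9, 11, 15, 14, 12, 10]= (1 3 6)(2 13 14 12 15 10 9 7 4 8)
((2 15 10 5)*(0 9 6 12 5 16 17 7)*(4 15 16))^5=(0 2 9 16 6 17 12 7 5)(4 10 15)=[2, 1, 9, 3, 10, 0, 17, 5, 8, 16, 15, 11, 7, 13, 14, 4, 6, 12]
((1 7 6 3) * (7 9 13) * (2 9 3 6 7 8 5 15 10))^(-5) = [0, 3, 13, 1, 4, 10, 6, 7, 15, 8, 9, 11, 12, 5, 14, 2] = (1 3)(2 13 5 10 9 8 15)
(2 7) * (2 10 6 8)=(2 7 10 6 8)=[0, 1, 7, 3, 4, 5, 8, 10, 2, 9, 6]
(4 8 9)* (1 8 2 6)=(1 8 9 4 2 6)=[0, 8, 6, 3, 2, 5, 1, 7, 9, 4]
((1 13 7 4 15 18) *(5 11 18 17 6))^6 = (1 6 7 11 15)(4 18 17 13 5) = [0, 6, 2, 3, 18, 4, 7, 11, 8, 9, 10, 15, 12, 5, 14, 1, 16, 13, 17]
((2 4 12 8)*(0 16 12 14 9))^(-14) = [12, 1, 14, 3, 9, 5, 6, 7, 4, 16, 10, 11, 2, 13, 0, 15, 8] = (0 12 2 14)(4 9 16 8)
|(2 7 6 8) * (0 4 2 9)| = |(0 4 2 7 6 8 9)| = 7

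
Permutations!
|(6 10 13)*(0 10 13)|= |(0 10)(6 13)|= 2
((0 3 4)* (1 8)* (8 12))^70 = (0 3 4)(1 12 8) = [3, 12, 2, 4, 0, 5, 6, 7, 1, 9, 10, 11, 8]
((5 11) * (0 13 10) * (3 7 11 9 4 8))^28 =(0 13 10) =[13, 1, 2, 3, 4, 5, 6, 7, 8, 9, 0, 11, 12, 10]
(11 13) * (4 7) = (4 7)(11 13) = [0, 1, 2, 3, 7, 5, 6, 4, 8, 9, 10, 13, 12, 11]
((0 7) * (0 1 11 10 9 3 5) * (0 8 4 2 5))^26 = (0 9 11 7 3 10 1)(2 8)(4 5) = [9, 0, 8, 10, 5, 4, 6, 3, 2, 11, 1, 7]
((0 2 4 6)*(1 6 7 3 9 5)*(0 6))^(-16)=(9)=[0, 1, 2, 3, 4, 5, 6, 7, 8, 9]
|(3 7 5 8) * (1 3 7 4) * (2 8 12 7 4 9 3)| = |(1 2 8 4)(3 9)(5 12 7)| = 12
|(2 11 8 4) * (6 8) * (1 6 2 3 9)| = |(1 6 8 4 3 9)(2 11)| = 6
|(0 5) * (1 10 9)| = 6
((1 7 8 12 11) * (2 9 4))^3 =(1 12 7 11 8) =[0, 12, 2, 3, 4, 5, 6, 11, 1, 9, 10, 8, 7]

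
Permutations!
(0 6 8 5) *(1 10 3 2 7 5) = (0 6 8 1 10 3 2 7 5) = [6, 10, 7, 2, 4, 0, 8, 5, 1, 9, 3]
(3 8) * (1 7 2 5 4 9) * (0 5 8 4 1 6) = [5, 7, 8, 4, 9, 1, 0, 2, 3, 6] = (0 5 1 7 2 8 3 4 9 6)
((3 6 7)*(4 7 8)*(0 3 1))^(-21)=(8)=[0, 1, 2, 3, 4, 5, 6, 7, 8]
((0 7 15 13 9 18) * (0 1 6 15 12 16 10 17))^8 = (0 12 10)(1 15 9)(6 13 18)(7 16 17) = [12, 15, 2, 3, 4, 5, 13, 16, 8, 1, 0, 11, 10, 18, 14, 9, 17, 7, 6]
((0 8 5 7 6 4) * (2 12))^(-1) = (0 4 6 7 5 8)(2 12) = [4, 1, 12, 3, 6, 8, 7, 5, 0, 9, 10, 11, 2]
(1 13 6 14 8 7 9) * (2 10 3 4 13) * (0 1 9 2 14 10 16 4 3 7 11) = (0 1 14 8 11)(2 16 4 13 6 10 7) = [1, 14, 16, 3, 13, 5, 10, 2, 11, 9, 7, 0, 12, 6, 8, 15, 4]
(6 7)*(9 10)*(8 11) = (6 7)(8 11)(9 10) = [0, 1, 2, 3, 4, 5, 7, 6, 11, 10, 9, 8]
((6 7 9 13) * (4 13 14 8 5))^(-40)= (14)= [0, 1, 2, 3, 4, 5, 6, 7, 8, 9, 10, 11, 12, 13, 14]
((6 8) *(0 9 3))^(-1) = [3, 1, 2, 9, 4, 5, 8, 7, 6, 0] = (0 3 9)(6 8)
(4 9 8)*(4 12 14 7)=(4 9 8 12 14 7)=[0, 1, 2, 3, 9, 5, 6, 4, 12, 8, 10, 11, 14, 13, 7]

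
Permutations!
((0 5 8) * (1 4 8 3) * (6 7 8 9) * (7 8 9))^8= (0 8 6 9 7 4 1 3 5)= [8, 3, 2, 5, 1, 0, 9, 4, 6, 7]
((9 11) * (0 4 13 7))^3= (0 7 13 4)(9 11)= [7, 1, 2, 3, 0, 5, 6, 13, 8, 11, 10, 9, 12, 4]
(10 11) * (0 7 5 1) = (0 7 5 1)(10 11) = [7, 0, 2, 3, 4, 1, 6, 5, 8, 9, 11, 10]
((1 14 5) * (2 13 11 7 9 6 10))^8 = (1 5 14)(2 13 11 7 9 6 10) = [0, 5, 13, 3, 4, 14, 10, 9, 8, 6, 2, 7, 12, 11, 1]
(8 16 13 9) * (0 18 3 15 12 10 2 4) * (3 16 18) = (0 3 15 12 10 2 4)(8 18 16 13 9) = [3, 1, 4, 15, 0, 5, 6, 7, 18, 8, 2, 11, 10, 9, 14, 12, 13, 17, 16]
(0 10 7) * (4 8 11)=(0 10 7)(4 8 11)=[10, 1, 2, 3, 8, 5, 6, 0, 11, 9, 7, 4]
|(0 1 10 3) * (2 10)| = 5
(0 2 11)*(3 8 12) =(0 2 11)(3 8 12) =[2, 1, 11, 8, 4, 5, 6, 7, 12, 9, 10, 0, 3]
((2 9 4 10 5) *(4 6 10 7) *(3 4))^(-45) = (10) = [0, 1, 2, 3, 4, 5, 6, 7, 8, 9, 10]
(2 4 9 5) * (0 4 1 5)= (0 4 9)(1 5 2)= [4, 5, 1, 3, 9, 2, 6, 7, 8, 0]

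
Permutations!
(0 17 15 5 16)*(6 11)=(0 17 15 5 16)(6 11)=[17, 1, 2, 3, 4, 16, 11, 7, 8, 9, 10, 6, 12, 13, 14, 5, 0, 15]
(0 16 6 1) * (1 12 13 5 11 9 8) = (0 16 6 12 13 5 11 9 8 1) = [16, 0, 2, 3, 4, 11, 12, 7, 1, 8, 10, 9, 13, 5, 14, 15, 6]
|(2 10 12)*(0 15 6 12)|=|(0 15 6 12 2 10)|=6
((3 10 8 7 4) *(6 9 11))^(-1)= (3 4 7 8 10)(6 11 9)= [0, 1, 2, 4, 7, 5, 11, 8, 10, 6, 3, 9]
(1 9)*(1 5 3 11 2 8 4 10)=[0, 9, 8, 11, 10, 3, 6, 7, 4, 5, 1, 2]=(1 9 5 3 11 2 8 4 10)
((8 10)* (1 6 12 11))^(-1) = (1 11 12 6)(8 10) = [0, 11, 2, 3, 4, 5, 1, 7, 10, 9, 8, 12, 6]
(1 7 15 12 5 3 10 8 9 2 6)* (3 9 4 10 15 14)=(1 7 14 3 15 12 5 9 2 6)(4 10 8)=[0, 7, 6, 15, 10, 9, 1, 14, 4, 2, 8, 11, 5, 13, 3, 12]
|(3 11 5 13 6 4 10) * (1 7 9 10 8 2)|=|(1 7 9 10 3 11 5 13 6 4 8 2)|=12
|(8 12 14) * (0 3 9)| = |(0 3 9)(8 12 14)| = 3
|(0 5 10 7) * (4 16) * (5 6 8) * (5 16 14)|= 9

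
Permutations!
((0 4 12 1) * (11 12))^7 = (0 11 1 4 12) = [11, 4, 2, 3, 12, 5, 6, 7, 8, 9, 10, 1, 0]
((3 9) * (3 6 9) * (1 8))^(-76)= (9)= [0, 1, 2, 3, 4, 5, 6, 7, 8, 9]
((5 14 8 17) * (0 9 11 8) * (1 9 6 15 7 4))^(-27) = [17, 15, 2, 3, 6, 11, 5, 0, 1, 7, 10, 4, 12, 13, 8, 14, 16, 9] = (0 17 9 7)(1 15 14 8)(4 6 5 11)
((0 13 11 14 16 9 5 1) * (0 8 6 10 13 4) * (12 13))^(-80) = (1 16 13 6 5 14 12 8 9 11 10) = [0, 16, 2, 3, 4, 14, 5, 7, 9, 11, 1, 10, 8, 6, 12, 15, 13]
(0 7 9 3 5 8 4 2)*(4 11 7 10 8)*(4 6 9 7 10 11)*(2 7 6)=(0 11 10 8 4 7 6 9 3 5 2)=[11, 1, 0, 5, 7, 2, 9, 6, 4, 3, 8, 10]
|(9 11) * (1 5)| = |(1 5)(9 11)| = 2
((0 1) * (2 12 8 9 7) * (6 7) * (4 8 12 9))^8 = (12) = [0, 1, 2, 3, 4, 5, 6, 7, 8, 9, 10, 11, 12]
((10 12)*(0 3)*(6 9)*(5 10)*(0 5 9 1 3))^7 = (12) = [0, 1, 2, 3, 4, 5, 6, 7, 8, 9, 10, 11, 12]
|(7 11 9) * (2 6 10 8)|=12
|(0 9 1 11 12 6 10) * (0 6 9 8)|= |(0 8)(1 11 12 9)(6 10)|= 4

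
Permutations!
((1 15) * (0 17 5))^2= (0 5 17)= [5, 1, 2, 3, 4, 17, 6, 7, 8, 9, 10, 11, 12, 13, 14, 15, 16, 0]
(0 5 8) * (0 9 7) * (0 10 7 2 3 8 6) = (0 5 6)(2 3 8 9)(7 10) = [5, 1, 3, 8, 4, 6, 0, 10, 9, 2, 7]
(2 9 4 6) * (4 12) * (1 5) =[0, 5, 9, 3, 6, 1, 2, 7, 8, 12, 10, 11, 4] =(1 5)(2 9 12 4 6)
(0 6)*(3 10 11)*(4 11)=[6, 1, 2, 10, 11, 5, 0, 7, 8, 9, 4, 3]=(0 6)(3 10 4 11)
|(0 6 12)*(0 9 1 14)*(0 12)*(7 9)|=|(0 6)(1 14 12 7 9)|=10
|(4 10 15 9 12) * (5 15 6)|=7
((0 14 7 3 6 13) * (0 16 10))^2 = (0 7 6 16)(3 13 10 14) = [7, 1, 2, 13, 4, 5, 16, 6, 8, 9, 14, 11, 12, 10, 3, 15, 0]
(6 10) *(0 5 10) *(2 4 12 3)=(0 5 10 6)(2 4 12 3)=[5, 1, 4, 2, 12, 10, 0, 7, 8, 9, 6, 11, 3]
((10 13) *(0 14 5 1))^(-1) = (0 1 5 14)(10 13) = [1, 5, 2, 3, 4, 14, 6, 7, 8, 9, 13, 11, 12, 10, 0]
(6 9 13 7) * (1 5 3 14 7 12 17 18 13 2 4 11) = (1 5 3 14 7 6 9 2 4 11)(12 17 18 13) = [0, 5, 4, 14, 11, 3, 9, 6, 8, 2, 10, 1, 17, 12, 7, 15, 16, 18, 13]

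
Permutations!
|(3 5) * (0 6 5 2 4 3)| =|(0 6 5)(2 4 3)| =3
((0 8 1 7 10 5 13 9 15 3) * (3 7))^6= (15)(0 1)(3 8)= [1, 0, 2, 8, 4, 5, 6, 7, 3, 9, 10, 11, 12, 13, 14, 15]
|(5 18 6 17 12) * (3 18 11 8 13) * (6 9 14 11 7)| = |(3 18 9 14 11 8 13)(5 7 6 17 12)| = 35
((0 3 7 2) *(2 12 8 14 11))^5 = (0 14 7 2 8 3 11 12) = [14, 1, 8, 11, 4, 5, 6, 2, 3, 9, 10, 12, 0, 13, 7]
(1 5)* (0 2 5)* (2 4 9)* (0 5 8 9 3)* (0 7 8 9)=[4, 5, 9, 7, 3, 1, 6, 8, 0, 2]=(0 4 3 7 8)(1 5)(2 9)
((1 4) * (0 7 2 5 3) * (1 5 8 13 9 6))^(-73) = (0 13 4 7 9 5 2 6 3 8 1) = [13, 0, 6, 8, 7, 2, 3, 9, 1, 5, 10, 11, 12, 4]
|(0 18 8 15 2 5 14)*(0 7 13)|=9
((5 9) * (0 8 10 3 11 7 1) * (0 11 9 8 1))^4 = (11)(3 10 8 5 9) = [0, 1, 2, 10, 4, 9, 6, 7, 5, 3, 8, 11]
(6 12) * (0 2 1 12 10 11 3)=(0 2 1 12 6 10 11 3)=[2, 12, 1, 0, 4, 5, 10, 7, 8, 9, 11, 3, 6]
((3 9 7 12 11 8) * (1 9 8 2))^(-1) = (1 2 11 12 7 9)(3 8) = [0, 2, 11, 8, 4, 5, 6, 9, 3, 1, 10, 12, 7]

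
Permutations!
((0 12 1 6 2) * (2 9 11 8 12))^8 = (1 9 8)(6 11 12) = [0, 9, 2, 3, 4, 5, 11, 7, 1, 8, 10, 12, 6]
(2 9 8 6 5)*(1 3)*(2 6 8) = [0, 3, 9, 1, 4, 6, 5, 7, 8, 2] = (1 3)(2 9)(5 6)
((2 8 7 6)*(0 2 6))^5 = [2, 1, 8, 3, 4, 5, 6, 0, 7] = (0 2 8 7)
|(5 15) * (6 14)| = 2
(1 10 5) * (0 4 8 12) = (0 4 8 12)(1 10 5) = [4, 10, 2, 3, 8, 1, 6, 7, 12, 9, 5, 11, 0]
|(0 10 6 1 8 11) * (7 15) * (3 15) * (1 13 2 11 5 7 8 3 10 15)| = 10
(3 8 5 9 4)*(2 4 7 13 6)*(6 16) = (2 4 3 8 5 9 7 13 16 6) = [0, 1, 4, 8, 3, 9, 2, 13, 5, 7, 10, 11, 12, 16, 14, 15, 6]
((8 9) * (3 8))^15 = [0, 1, 2, 3, 4, 5, 6, 7, 8, 9] = (9)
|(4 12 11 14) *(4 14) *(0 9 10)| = |(14)(0 9 10)(4 12 11)| = 3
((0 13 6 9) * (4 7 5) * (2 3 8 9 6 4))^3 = [7, 1, 9, 0, 2, 8, 6, 3, 13, 4, 10, 11, 12, 5] = (0 7 3)(2 9 4)(5 8 13)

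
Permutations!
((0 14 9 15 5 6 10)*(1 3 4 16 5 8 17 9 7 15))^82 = (0 6 16 3 9 8 7)(1 17 15 14 10 5 4) = [6, 17, 2, 9, 1, 4, 16, 0, 7, 8, 5, 11, 12, 13, 10, 14, 3, 15]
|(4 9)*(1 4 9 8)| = 3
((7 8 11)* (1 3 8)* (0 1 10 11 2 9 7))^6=[7, 10, 1, 11, 4, 5, 6, 8, 0, 3, 2, 9]=(0 7 8)(1 10 2)(3 11 9)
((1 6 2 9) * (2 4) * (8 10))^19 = [0, 9, 4, 3, 6, 5, 1, 7, 10, 2, 8] = (1 9 2 4 6)(8 10)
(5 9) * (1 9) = (1 9 5) = [0, 9, 2, 3, 4, 1, 6, 7, 8, 5]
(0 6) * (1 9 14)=(0 6)(1 9 14)=[6, 9, 2, 3, 4, 5, 0, 7, 8, 14, 10, 11, 12, 13, 1]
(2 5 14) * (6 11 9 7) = (2 5 14)(6 11 9 7) = [0, 1, 5, 3, 4, 14, 11, 6, 8, 7, 10, 9, 12, 13, 2]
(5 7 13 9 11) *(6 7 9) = (5 9 11)(6 7 13) = [0, 1, 2, 3, 4, 9, 7, 13, 8, 11, 10, 5, 12, 6]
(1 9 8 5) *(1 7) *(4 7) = (1 9 8 5 4 7) = [0, 9, 2, 3, 7, 4, 6, 1, 5, 8]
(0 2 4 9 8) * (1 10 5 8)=(0 2 4 9 1 10 5 8)=[2, 10, 4, 3, 9, 8, 6, 7, 0, 1, 5]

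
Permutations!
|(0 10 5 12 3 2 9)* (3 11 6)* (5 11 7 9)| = |(0 10 11 6 3 2 5 12 7 9)| = 10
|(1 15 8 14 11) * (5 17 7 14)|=|(1 15 8 5 17 7 14 11)|=8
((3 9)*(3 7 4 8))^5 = (9) = [0, 1, 2, 3, 4, 5, 6, 7, 8, 9]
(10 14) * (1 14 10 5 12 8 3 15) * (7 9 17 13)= (1 14 5 12 8 3 15)(7 9 17 13)= [0, 14, 2, 15, 4, 12, 6, 9, 3, 17, 10, 11, 8, 7, 5, 1, 16, 13]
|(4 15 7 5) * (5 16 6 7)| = 3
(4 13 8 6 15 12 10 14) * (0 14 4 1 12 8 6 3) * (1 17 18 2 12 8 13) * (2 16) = (0 14 17 18 16 2 12 10 4 1 8 3)(6 15 13) = [14, 8, 12, 0, 1, 5, 15, 7, 3, 9, 4, 11, 10, 6, 17, 13, 2, 18, 16]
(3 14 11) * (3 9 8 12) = [0, 1, 2, 14, 4, 5, 6, 7, 12, 8, 10, 9, 3, 13, 11] = (3 14 11 9 8 12)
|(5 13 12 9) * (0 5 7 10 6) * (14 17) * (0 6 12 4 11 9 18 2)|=|(0 5 13 4 11 9 7 10 12 18 2)(14 17)|=22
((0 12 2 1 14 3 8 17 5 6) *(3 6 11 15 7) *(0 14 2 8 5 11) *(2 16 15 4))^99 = (0 16 17 3 2 12 15 11 5 1 8 7 4)(6 14) = [16, 8, 12, 2, 0, 1, 14, 4, 7, 9, 10, 5, 15, 13, 6, 11, 17, 3]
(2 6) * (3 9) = [0, 1, 6, 9, 4, 5, 2, 7, 8, 3] = (2 6)(3 9)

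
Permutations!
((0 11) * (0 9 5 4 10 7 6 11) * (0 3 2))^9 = (4 7 11 5 10 6 9) = [0, 1, 2, 3, 7, 10, 9, 11, 8, 4, 6, 5]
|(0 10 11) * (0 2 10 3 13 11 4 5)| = 8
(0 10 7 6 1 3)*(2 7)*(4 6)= [10, 3, 7, 0, 6, 5, 1, 4, 8, 9, 2]= (0 10 2 7 4 6 1 3)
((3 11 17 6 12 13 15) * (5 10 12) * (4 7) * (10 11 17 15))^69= [0, 1, 2, 5, 7, 3, 15, 4, 8, 9, 10, 17, 12, 13, 14, 6, 16, 11]= (3 5)(4 7)(6 15)(11 17)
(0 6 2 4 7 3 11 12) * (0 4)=(0 6 2)(3 11 12 4 7)=[6, 1, 0, 11, 7, 5, 2, 3, 8, 9, 10, 12, 4]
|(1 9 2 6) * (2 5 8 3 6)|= |(1 9 5 8 3 6)|= 6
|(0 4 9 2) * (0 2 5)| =4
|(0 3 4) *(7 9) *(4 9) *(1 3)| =6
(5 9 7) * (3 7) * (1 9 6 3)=(1 9)(3 7 5 6)=[0, 9, 2, 7, 4, 6, 3, 5, 8, 1]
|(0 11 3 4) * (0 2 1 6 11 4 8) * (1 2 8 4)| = |(0 1 6 11 3 4 8)| = 7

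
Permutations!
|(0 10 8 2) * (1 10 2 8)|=|(0 2)(1 10)|=2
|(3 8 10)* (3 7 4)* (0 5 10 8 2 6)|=|(0 5 10 7 4 3 2 6)|=8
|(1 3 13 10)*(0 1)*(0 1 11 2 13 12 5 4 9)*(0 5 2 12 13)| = 12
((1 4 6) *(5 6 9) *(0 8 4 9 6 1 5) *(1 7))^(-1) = (0 9 1 7 5 6 4 8) = [9, 7, 2, 3, 8, 6, 4, 5, 0, 1]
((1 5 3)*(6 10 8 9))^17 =(1 3 5)(6 10 8 9) =[0, 3, 2, 5, 4, 1, 10, 7, 9, 6, 8]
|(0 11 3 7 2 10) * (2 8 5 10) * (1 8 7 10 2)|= 4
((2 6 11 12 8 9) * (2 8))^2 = (2 11)(6 12) = [0, 1, 11, 3, 4, 5, 12, 7, 8, 9, 10, 2, 6]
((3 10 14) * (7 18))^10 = (18)(3 10 14) = [0, 1, 2, 10, 4, 5, 6, 7, 8, 9, 14, 11, 12, 13, 3, 15, 16, 17, 18]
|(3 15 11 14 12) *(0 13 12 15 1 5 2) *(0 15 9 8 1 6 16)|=|(0 13 12 3 6 16)(1 5 2 15 11 14 9 8)|=24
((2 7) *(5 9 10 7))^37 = [0, 1, 9, 3, 4, 10, 6, 5, 8, 7, 2] = (2 9 7 5 10)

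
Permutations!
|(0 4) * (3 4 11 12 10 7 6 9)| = 9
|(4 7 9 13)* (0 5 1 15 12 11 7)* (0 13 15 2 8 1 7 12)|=30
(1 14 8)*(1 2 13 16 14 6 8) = (1 6 8 2 13 16 14) = [0, 6, 13, 3, 4, 5, 8, 7, 2, 9, 10, 11, 12, 16, 1, 15, 14]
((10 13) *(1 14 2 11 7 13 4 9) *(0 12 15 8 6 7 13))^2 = (0 15 6)(1 2 13 4)(7 12 8)(9 14 11 10) = [15, 2, 13, 3, 1, 5, 0, 12, 7, 14, 9, 10, 8, 4, 11, 6]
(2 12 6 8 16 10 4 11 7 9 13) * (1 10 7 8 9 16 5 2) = (1 10 4 11 8 5 2 12 6 9 13)(7 16) = [0, 10, 12, 3, 11, 2, 9, 16, 5, 13, 4, 8, 6, 1, 14, 15, 7]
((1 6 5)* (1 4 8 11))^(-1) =(1 11 8 4 5 6) =[0, 11, 2, 3, 5, 6, 1, 7, 4, 9, 10, 8]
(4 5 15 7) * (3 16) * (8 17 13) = [0, 1, 2, 16, 5, 15, 6, 4, 17, 9, 10, 11, 12, 8, 14, 7, 3, 13] = (3 16)(4 5 15 7)(8 17 13)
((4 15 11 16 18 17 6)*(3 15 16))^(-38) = (3 15 11)(4 18 6 16 17) = [0, 1, 2, 15, 18, 5, 16, 7, 8, 9, 10, 3, 12, 13, 14, 11, 17, 4, 6]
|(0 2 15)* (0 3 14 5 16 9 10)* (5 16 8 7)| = |(0 2 15 3 14 16 9 10)(5 8 7)| = 24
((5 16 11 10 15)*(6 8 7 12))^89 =(5 15 10 11 16)(6 8 7 12) =[0, 1, 2, 3, 4, 15, 8, 12, 7, 9, 11, 16, 6, 13, 14, 10, 5]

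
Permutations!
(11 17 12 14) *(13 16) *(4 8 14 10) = (4 8 14 11 17 12 10)(13 16) = [0, 1, 2, 3, 8, 5, 6, 7, 14, 9, 4, 17, 10, 16, 11, 15, 13, 12]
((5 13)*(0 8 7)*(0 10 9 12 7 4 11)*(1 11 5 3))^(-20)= (0 13)(1 4)(3 8)(5 11)= [13, 4, 2, 8, 1, 11, 6, 7, 3, 9, 10, 5, 12, 0]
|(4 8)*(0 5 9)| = |(0 5 9)(4 8)| = 6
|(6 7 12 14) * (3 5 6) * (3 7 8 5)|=|(5 6 8)(7 12 14)|=3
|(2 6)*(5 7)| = 2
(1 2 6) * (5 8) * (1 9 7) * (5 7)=[0, 2, 6, 3, 4, 8, 9, 1, 7, 5]=(1 2 6 9 5 8 7)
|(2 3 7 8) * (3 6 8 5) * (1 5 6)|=7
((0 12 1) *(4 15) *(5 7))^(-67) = (0 1 12)(4 15)(5 7) = [1, 12, 2, 3, 15, 7, 6, 5, 8, 9, 10, 11, 0, 13, 14, 4]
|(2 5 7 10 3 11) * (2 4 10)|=12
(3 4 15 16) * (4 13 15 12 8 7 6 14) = (3 13 15 16)(4 12 8 7 6 14) = [0, 1, 2, 13, 12, 5, 14, 6, 7, 9, 10, 11, 8, 15, 4, 16, 3]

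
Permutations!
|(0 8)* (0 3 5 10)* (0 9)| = |(0 8 3 5 10 9)| = 6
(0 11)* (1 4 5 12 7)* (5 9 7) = (0 11)(1 4 9 7)(5 12) = [11, 4, 2, 3, 9, 12, 6, 1, 8, 7, 10, 0, 5]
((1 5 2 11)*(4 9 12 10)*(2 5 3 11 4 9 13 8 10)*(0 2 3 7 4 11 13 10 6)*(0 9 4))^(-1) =(0 7 1 11 2)(3 12 9 6 8 13)(4 10) =[7, 11, 0, 12, 10, 5, 8, 1, 13, 6, 4, 2, 9, 3]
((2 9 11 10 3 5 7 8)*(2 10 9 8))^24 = (11) = [0, 1, 2, 3, 4, 5, 6, 7, 8, 9, 10, 11]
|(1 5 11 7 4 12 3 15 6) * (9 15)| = 10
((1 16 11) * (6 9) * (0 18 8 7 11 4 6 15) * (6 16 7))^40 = [9, 7, 2, 3, 4, 5, 18, 11, 0, 8, 10, 1, 12, 13, 14, 6, 16, 17, 15] = (0 9 8)(1 7 11)(6 18 15)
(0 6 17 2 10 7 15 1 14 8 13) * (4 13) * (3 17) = [6, 14, 10, 17, 13, 5, 3, 15, 4, 9, 7, 11, 12, 0, 8, 1, 16, 2] = (0 6 3 17 2 10 7 15 1 14 8 4 13)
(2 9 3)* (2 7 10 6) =(2 9 3 7 10 6) =[0, 1, 9, 7, 4, 5, 2, 10, 8, 3, 6]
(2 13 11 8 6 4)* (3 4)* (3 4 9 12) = (2 13 11 8 6 4)(3 9 12) = [0, 1, 13, 9, 2, 5, 4, 7, 6, 12, 10, 8, 3, 11]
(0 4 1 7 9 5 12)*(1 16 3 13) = (0 4 16 3 13 1 7 9 5 12) = [4, 7, 2, 13, 16, 12, 6, 9, 8, 5, 10, 11, 0, 1, 14, 15, 3]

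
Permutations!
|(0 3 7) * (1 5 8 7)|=6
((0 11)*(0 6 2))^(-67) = [11, 1, 0, 3, 4, 5, 2, 7, 8, 9, 10, 6] = (0 11 6 2)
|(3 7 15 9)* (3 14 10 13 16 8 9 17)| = |(3 7 15 17)(8 9 14 10 13 16)| = 12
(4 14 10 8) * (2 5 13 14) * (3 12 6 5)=[0, 1, 3, 12, 2, 13, 5, 7, 4, 9, 8, 11, 6, 14, 10]=(2 3 12 6 5 13 14 10 8 4)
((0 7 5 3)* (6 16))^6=(16)(0 5)(3 7)=[5, 1, 2, 7, 4, 0, 6, 3, 8, 9, 10, 11, 12, 13, 14, 15, 16]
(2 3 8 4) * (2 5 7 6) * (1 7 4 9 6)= (1 7)(2 3 8 9 6)(4 5)= [0, 7, 3, 8, 5, 4, 2, 1, 9, 6]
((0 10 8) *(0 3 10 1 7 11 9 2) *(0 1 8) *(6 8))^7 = (0 8 10 6 3)(1 11 2 7 9) = [8, 11, 7, 0, 4, 5, 3, 9, 10, 1, 6, 2]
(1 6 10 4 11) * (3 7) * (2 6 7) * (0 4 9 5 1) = (0 4 11)(1 7 3 2 6 10 9 5) = [4, 7, 6, 2, 11, 1, 10, 3, 8, 5, 9, 0]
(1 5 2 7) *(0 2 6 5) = (0 2 7 1)(5 6) = [2, 0, 7, 3, 4, 6, 5, 1]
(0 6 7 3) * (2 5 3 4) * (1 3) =(0 6 7 4 2 5 1 3) =[6, 3, 5, 0, 2, 1, 7, 4]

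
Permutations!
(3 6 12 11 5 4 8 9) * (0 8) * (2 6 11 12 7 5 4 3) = (12)(0 8 9 2 6 7 5 3 11 4) = [8, 1, 6, 11, 0, 3, 7, 5, 9, 2, 10, 4, 12]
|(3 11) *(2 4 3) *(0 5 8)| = |(0 5 8)(2 4 3 11)| = 12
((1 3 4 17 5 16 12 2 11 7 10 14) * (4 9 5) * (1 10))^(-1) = [0, 7, 12, 1, 17, 9, 6, 11, 8, 3, 14, 2, 16, 13, 10, 15, 5, 4] = (1 7 11 2 12 16 5 9 3)(4 17)(10 14)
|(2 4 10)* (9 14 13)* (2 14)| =|(2 4 10 14 13 9)| =6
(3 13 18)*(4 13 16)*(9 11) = [0, 1, 2, 16, 13, 5, 6, 7, 8, 11, 10, 9, 12, 18, 14, 15, 4, 17, 3] = (3 16 4 13 18)(9 11)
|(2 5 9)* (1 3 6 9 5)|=|(1 3 6 9 2)|=5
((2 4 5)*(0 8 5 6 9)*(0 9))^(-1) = (9)(0 6 4 2 5 8) = [6, 1, 5, 3, 2, 8, 4, 7, 0, 9]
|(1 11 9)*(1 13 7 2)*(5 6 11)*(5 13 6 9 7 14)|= 9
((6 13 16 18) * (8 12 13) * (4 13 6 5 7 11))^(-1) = (4 11 7 5 18 16 13)(6 12 8) = [0, 1, 2, 3, 11, 18, 12, 5, 6, 9, 10, 7, 8, 4, 14, 15, 13, 17, 16]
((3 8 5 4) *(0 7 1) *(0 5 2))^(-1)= [2, 7, 8, 4, 5, 1, 6, 0, 3]= (0 2 8 3 4 5 1 7)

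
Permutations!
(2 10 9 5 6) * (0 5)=(0 5 6 2 10 9)=[5, 1, 10, 3, 4, 6, 2, 7, 8, 0, 9]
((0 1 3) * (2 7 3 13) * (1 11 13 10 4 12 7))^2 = (0 13 1 4 7)(2 10 12 3 11) = [13, 4, 10, 11, 7, 5, 6, 0, 8, 9, 12, 2, 3, 1]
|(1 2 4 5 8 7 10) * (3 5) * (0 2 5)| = 20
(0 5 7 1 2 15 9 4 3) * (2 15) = [5, 15, 2, 0, 3, 7, 6, 1, 8, 4, 10, 11, 12, 13, 14, 9] = (0 5 7 1 15 9 4 3)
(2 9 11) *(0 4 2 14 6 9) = (0 4 2)(6 9 11 14) = [4, 1, 0, 3, 2, 5, 9, 7, 8, 11, 10, 14, 12, 13, 6]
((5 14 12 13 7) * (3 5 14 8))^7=[0, 1, 2, 5, 4, 8, 6, 13, 3, 9, 10, 11, 14, 12, 7]=(3 5 8)(7 13 12 14)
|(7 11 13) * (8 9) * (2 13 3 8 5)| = |(2 13 7 11 3 8 9 5)| = 8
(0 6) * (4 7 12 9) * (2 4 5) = [6, 1, 4, 3, 7, 2, 0, 12, 8, 5, 10, 11, 9] = (0 6)(2 4 7 12 9 5)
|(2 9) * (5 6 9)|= |(2 5 6 9)|= 4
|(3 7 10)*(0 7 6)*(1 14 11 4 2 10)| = |(0 7 1 14 11 4 2 10 3 6)| = 10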